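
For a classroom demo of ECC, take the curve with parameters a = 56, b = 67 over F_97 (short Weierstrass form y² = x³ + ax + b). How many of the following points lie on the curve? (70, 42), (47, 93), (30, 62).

2

(70, 42): 42² ≡ 18, rhs ≡ 18 → on.
(47, 93): 93² ≡ 16, rhs ≡ 16 → on.
(30, 62): 62² ≡ 61, rhs ≡ 35 → off.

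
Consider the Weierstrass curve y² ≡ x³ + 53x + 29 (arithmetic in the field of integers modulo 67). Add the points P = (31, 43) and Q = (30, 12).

(29, 19)

(31, 43) + (30, 12). λ = (12 - 43)/(30 - 31) ≡ 36/66 mod 67. 66⁻¹ ≡ 66 (mod 67), so λ ≡ 31.
  x = λ² - 31 - 30 = 961 - 61 ≡ 29; y = λ·(31 - 29) - 43 ≡ 19. → (29, 19)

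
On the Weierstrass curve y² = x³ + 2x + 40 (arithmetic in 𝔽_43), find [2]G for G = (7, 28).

(39, 22)

tangent at (7, 28): λ = (3·7² + 2)/(2·28) ≡ 20/13. 13⁻¹ ≡ 10 (mod 43), so λ ≡ 20·10 ≡ 28.
  x = λ² - 7 - 7 = 784 - 14 ≡ 39; y = λ·(7 - 39) - 28 ≡ 22. → (39, 22)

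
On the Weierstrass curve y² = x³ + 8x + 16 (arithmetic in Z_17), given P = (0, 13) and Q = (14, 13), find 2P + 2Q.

(15, 3)

First 2P:
Repeated addition: build up to 2P.
2P: tangent at (0, 13): λ = (3·0² + 8)/(2·13) ≡ 8/9. 9⁻¹ ≡ 2 (mod 17) since 9·2 = 18 ≡ 1, so λ ≡ 8·2 ≡ 16.
  x = λ² - 0 - 0 = 256 - 0 ≡ 1; y = λ·(0 - 1) - 13 ≡ 5. → (1, 5)
2P = (1, 5).
Next 2Q:
Repeated addition: build up to 2Q.
2Q: tangent at (14, 13): λ = (3·14² + 8)/(2·13) ≡ 1/9. 9⁻¹ ≡ 2 (mod 17), so λ ≡ 1·2 ≡ 2.
  x = λ² - 14 - 14 = 4 - 28 ≡ 10; y = λ·(14 - 10) - 13 ≡ 12. → (10, 12)
2Q = (10, 12).
Finally 2P + 2Q:
(1, 5) + (10, 12). λ = (12 - 5)/(10 - 1) ≡ 7/9 mod 17. 9⁻¹ ≡ 2 (mod 17), so λ ≡ 14.
  x = λ² - 1 - 10 = 196 - 11 ≡ 15; y = λ·(1 - 15) - 5 ≡ 3. → (15, 3)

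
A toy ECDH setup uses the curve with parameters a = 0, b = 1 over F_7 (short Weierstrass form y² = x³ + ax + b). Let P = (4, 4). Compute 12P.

Repeated addition: build up to 12P.
2P: tangent at (4, 4): λ = (3·4² + 0)/(2·4) ≡ 6/1. 1⁻¹ ≡ 1 (mod 7), so λ ≡ 6·1 ≡ 6.
  x = λ² - 4 - 4 = 36 - 8 ≡ 0; y = λ·(4 - 0) - 4 ≡ 6. → (0, 6)
3P: (0, 6) + (4, 4). λ = (4 - 6)/(4 - 0) ≡ 5/4 mod 7. 4⁻¹ ≡ 2 (mod 7) since 4·2 = 8 ≡ 1, so λ ≡ 3.
  x = λ² - 0 - 4 = 9 - 4 ≡ 5; y = λ·(0 - 5) - 6 ≡ 0. → (5, 0)
4P: (5, 0) + (4, 4). λ = (4 - 0)/(4 - 5) ≡ 4/6 mod 7. 6⁻¹ ≡ 6 (mod 7), so λ ≡ 3.
  x = λ² - 5 - 4 = 9 - 9 ≡ 0; y = λ·(5 - 0) - 0 ≡ 1. → (0, 1)
5P: (0, 1) + (4, 4). λ = (4 - 1)/(4 - 0) ≡ 3/4 mod 7. 4⁻¹ ≡ 2 (mod 7) since 4·2 = 8 ≡ 1, so λ ≡ 6.
  x = λ² - 0 - 4 = 36 - 4 ≡ 4; y = λ·(0 - 4) - 1 ≡ 3. → (4, 3)
6P: (4, 3) + (4, 4): same x and y₁ ≡ -y₂, so the sum is O.
7P: O + (4, 4) = (4, 4) (identity).
8P: tangent at (4, 4): λ = (3·4² + 0)/(2·4) ≡ 6/1. 1⁻¹ ≡ 1 (mod 7), so λ ≡ 6·1 ≡ 6.
  x = λ² - 4 - 4 = 36 - 8 ≡ 0; y = λ·(4 - 0) - 4 ≡ 6. → (0, 6)
9P: (0, 6) + (4, 4). λ = (4 - 6)/(4 - 0) ≡ 5/4 mod 7. 4⁻¹ ≡ 2 (mod 7), so λ ≡ 3.
  x = λ² - 0 - 4 = 9 - 4 ≡ 5; y = λ·(0 - 5) - 6 ≡ 0. → (5, 0)
10P: (5, 0) + (4, 4). λ = (4 - 0)/(4 - 5) ≡ 4/6 mod 7. 6⁻¹ ≡ 6 (mod 7), so λ ≡ 3.
  x = λ² - 5 - 4 = 9 - 9 ≡ 0; y = λ·(5 - 0) - 0 ≡ 1. → (0, 1)
11P: (0, 1) + (4, 4). λ = (4 - 1)/(4 - 0) ≡ 3/4 mod 7. 4⁻¹ ≡ 2 (mod 7), so λ ≡ 6.
  x = λ² - 0 - 4 = 36 - 4 ≡ 4; y = λ·(0 - 4) - 1 ≡ 3. → (4, 3)
12P: (4, 3) + (4, 4): same x and y₁ ≡ -y₂, so the sum is O.

O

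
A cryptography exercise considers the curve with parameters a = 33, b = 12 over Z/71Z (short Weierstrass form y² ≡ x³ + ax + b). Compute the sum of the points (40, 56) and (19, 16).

(40, 56) + (19, 16). λ = (16 - 56)/(19 - 40) ≡ 31/50 mod 71. 50⁻¹ ≡ 27 (mod 71), so λ ≡ 56.
  x = λ² - 40 - 19 = 3136 - 59 ≡ 24; y = λ·(40 - 24) - 56 ≡ 59. → (24, 59)

(24, 59)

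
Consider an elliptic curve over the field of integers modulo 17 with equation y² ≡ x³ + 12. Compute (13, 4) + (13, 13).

The two points share x = 13 and their y-coordinates satisfy 4 + 13 ≡ 0 (mod 17), so they are inverses. Their sum is ∞.

O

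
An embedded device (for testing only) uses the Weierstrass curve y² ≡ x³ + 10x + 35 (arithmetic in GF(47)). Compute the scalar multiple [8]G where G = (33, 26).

(45, 17)

Repeated addition: build up to 8G.
2G: tangent at (33, 26): λ = (3·33² + 10)/(2·26) ≡ 34/5. 5⁻¹ ≡ 19 (mod 47), so λ ≡ 34·19 ≡ 35.
  x = λ² - 33 - 33 = 1225 - 66 ≡ 31; y = λ·(33 - 31) - 26 ≡ 44. → (31, 44)
3G: (31, 44) + (33, 26). λ = (26 - 44)/(33 - 31) ≡ 29/2 mod 47. 2⁻¹ ≡ 24 (mod 47), so λ ≡ 38.
  x = λ² - 31 - 33 = 1444 - 64 ≡ 17; y = λ·(31 - 17) - 44 ≡ 18. → (17, 18)
4G: (17, 18) + (33, 26). λ = (26 - 18)/(33 - 17) ≡ 8/16 mod 47. 16⁻¹ ≡ 3 (mod 47), so λ ≡ 24.
  x = λ² - 17 - 33 = 576 - 50 ≡ 9; y = λ·(17 - 9) - 18 ≡ 33. → (9, 33)
5G: (9, 33) + (33, 26). λ = (26 - 33)/(33 - 9) ≡ 40/24 mod 47. 24⁻¹ ≡ 2 (mod 47) since 24·2 = 48 ≡ 1, so λ ≡ 33.
  x = λ² - 9 - 33 = 1089 - 42 ≡ 13; y = λ·(9 - 13) - 33 ≡ 23. → (13, 23)
6G: (13, 23) + (33, 26). λ = (26 - 23)/(33 - 13) ≡ 3/20 mod 47. 20⁻¹ ≡ 40 (mod 47), so λ ≡ 26.
  x = λ² - 13 - 33 = 676 - 46 ≡ 19; y = λ·(13 - 19) - 23 ≡ 9. → (19, 9)
7G: (19, 9) + (33, 26). λ = (26 - 9)/(33 - 19) ≡ 17/14 mod 47. 14⁻¹ ≡ 37 (mod 47), so λ ≡ 18.
  x = λ² - 19 - 33 = 324 - 52 ≡ 37; y = λ·(19 - 37) - 9 ≡ 43. → (37, 43)
8G: (37, 43) + (33, 26). λ = (26 - 43)/(33 - 37) ≡ 30/43 mod 47. 43⁻¹ ≡ 35 (mod 47) since 43·35 = 1505 ≡ 1, so λ ≡ 16.
  x = λ² - 37 - 33 = 256 - 70 ≡ 45; y = λ·(37 - 45) - 43 ≡ 17. → (45, 17)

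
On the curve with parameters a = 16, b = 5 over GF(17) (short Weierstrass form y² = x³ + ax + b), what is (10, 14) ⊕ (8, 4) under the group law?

(7, 1)

(10, 14) + (8, 4). λ = (4 - 14)/(8 - 10) ≡ 7/15 mod 17. 15⁻¹ ≡ 8 (mod 17) since 15·8 = 120 ≡ 1, so λ ≡ 5.
  x = λ² - 10 - 8 = 25 - 18 ≡ 7; y = λ·(10 - 7) - 14 ≡ 1. → (7, 1)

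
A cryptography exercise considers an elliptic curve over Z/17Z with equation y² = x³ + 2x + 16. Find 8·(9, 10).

Write Q = (9, 10).
Repeated addition: build up to 8Q.
2Q: tangent at (9, 10): λ = (3·9² + 2)/(2·10) ≡ 7/3. 3⁻¹ ≡ 6 (mod 17) since 3·6 = 18 ≡ 1, so λ ≡ 7·6 ≡ 8.
  x = λ² - 9 - 9 = 64 - 18 ≡ 12; y = λ·(9 - 12) - 10 ≡ 0. → (12, 0)
3Q: (12, 0) + (9, 10). λ = (10 - 0)/(9 - 12) ≡ 10/14 mod 17. 14⁻¹ ≡ 11 (mod 17) since 14·11 = 154 ≡ 1, so λ ≡ 8.
  x = λ² - 12 - 9 = 64 - 21 ≡ 9; y = λ·(12 - 9) - 0 ≡ 7. → (9, 7)
4Q: (9, 7) + (9, 10): same x and y₁ ≡ -y₂, so the sum is O.
5Q: O + (9, 10) = (9, 10) (identity).
6Q: tangent at (9, 10): λ = (3·9² + 2)/(2·10) ≡ 7/3. 3⁻¹ ≡ 6 (mod 17), so λ ≡ 7·6 ≡ 8.
  x = λ² - 9 - 9 = 64 - 18 ≡ 12; y = λ·(9 - 12) - 10 ≡ 0. → (12, 0)
7Q: (12, 0) + (9, 10). λ = (10 - 0)/(9 - 12) ≡ 10/14 mod 17. 14⁻¹ ≡ 11 (mod 17), so λ ≡ 8.
  x = λ² - 12 - 9 = 64 - 21 ≡ 9; y = λ·(12 - 9) - 0 ≡ 7. → (9, 7)
8Q: (9, 7) + (9, 10): same x and y₁ ≡ -y₂, so the sum is O.

O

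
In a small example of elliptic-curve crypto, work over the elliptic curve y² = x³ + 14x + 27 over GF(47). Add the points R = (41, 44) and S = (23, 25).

(41, 44) + (23, 25). λ = (25 - 44)/(23 - 41) ≡ 28/29 mod 47. 29⁻¹ ≡ 13 (mod 47), so λ ≡ 35.
  x = λ² - 41 - 23 = 1225 - 64 ≡ 33; y = λ·(41 - 33) - 44 ≡ 1. → (33, 1)

(33, 1)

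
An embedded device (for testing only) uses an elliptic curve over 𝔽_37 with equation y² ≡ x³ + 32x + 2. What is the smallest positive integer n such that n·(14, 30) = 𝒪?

10

2P: tangent at (14, 30): λ = (3·14² + 32)/(2·30) ≡ 28/23. 23⁻¹ ≡ 29 (mod 37) since 23·29 = 667 ≡ 1, so λ ≡ 28·29 ≡ 35.
  x = λ² - 14 - 14 = 1225 - 28 ≡ 13; y = λ·(14 - 13) - 30 ≡ 5. → (13, 5)
3P: (13, 5) + (14, 30). λ = (30 - 5)/(14 - 13) ≡ 25/1 mod 37. 1⁻¹ ≡ 1 (mod 37) since 1·1 = 1 ≡ 1, so λ ≡ 25.
  x = λ² - 13 - 14 = 625 - 27 ≡ 6; y = λ·(13 - 6) - 5 ≡ 22. → (6, 22)
4P: (6, 22) + (14, 30). λ = (30 - 22)/(14 - 6) ≡ 8/8 mod 37. 8⁻¹ ≡ 14 (mod 37), so λ ≡ 1.
  x = λ² - 6 - 14 = 1 - 20 ≡ 18; y = λ·(6 - 18) - 22 ≡ 3. → (18, 3)
5P: (18, 3) + (14, 30). λ = (30 - 3)/(14 - 18) ≡ 27/33 mod 37. 33⁻¹ ≡ 9 (mod 37), so λ ≡ 21.
  x = λ² - 18 - 14 = 441 - 32 ≡ 2; y = λ·(18 - 2) - 3 ≡ 0. → (2, 0)
6P: (2, 0) + (14, 30). λ = (30 - 0)/(14 - 2) ≡ 30/12 mod 37. 12⁻¹ ≡ 34 (mod 37), so λ ≡ 21.
  x = λ² - 2 - 14 = 441 - 16 ≡ 18; y = λ·(2 - 18) - 0 ≡ 34. → (18, 34)
7P: (18, 34) + (14, 30). λ = (30 - 34)/(14 - 18) ≡ 33/33 mod 37. 33⁻¹ ≡ 9 (mod 37), so λ ≡ 1.
  x = λ² - 18 - 14 = 1 - 32 ≡ 6; y = λ·(18 - 6) - 34 ≡ 15. → (6, 15)
8P: (6, 15) + (14, 30). λ = (30 - 15)/(14 - 6) ≡ 15/8 mod 37. 8⁻¹ ≡ 14 (mod 37), so λ ≡ 25.
  x = λ² - 6 - 14 = 625 - 20 ≡ 13; y = λ·(6 - 13) - 15 ≡ 32. → (13, 32)
9P: (13, 32) + (14, 30). λ = (30 - 32)/(14 - 13) ≡ 35/1 mod 37. 1⁻¹ ≡ 1 (mod 37), so λ ≡ 35.
  x = λ² - 13 - 14 = 1225 - 27 ≡ 14; y = λ·(13 - 14) - 32 ≡ 7. → (14, 7)
10P: (14, 7) + (14, 30): same x and y₁ ≡ -y₂, so the sum is 𝒪.
10P = 𝒪, so the order is 10.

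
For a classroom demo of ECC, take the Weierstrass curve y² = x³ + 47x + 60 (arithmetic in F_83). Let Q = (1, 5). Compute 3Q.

Repeated addition: build up to 3Q.
2Q: tangent at (1, 5): λ = (3·1² + 47)/(2·5) ≡ 50/10. 10⁻¹ ≡ 25 (mod 83), so λ ≡ 50·25 ≡ 5.
  x = λ² - 1 - 1 = 25 - 2 ≡ 23; y = λ·(1 - 23) - 5 ≡ 51. → (23, 51)
3Q: (23, 51) + (1, 5). λ = (5 - 51)/(1 - 23) ≡ 37/61 mod 83. 61⁻¹ ≡ 49 (mod 83) since 61·49 = 2989 ≡ 1, so λ ≡ 70.
  x = λ² - 23 - 1 = 4900 - 24 ≡ 62; y = λ·(23 - 62) - 51 ≡ 41. → (62, 41)

(62, 41)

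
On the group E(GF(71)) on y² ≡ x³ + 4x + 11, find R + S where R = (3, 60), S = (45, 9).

(6, 40)

(3, 60) + (45, 9). λ = (9 - 60)/(45 - 3) ≡ 20/42 mod 71. 42⁻¹ ≡ 22 (mod 71) since 42·22 = 924 ≡ 1, so λ ≡ 14.
  x = λ² - 3 - 45 = 196 - 48 ≡ 6; y = λ·(3 - 6) - 60 ≡ 40. → (6, 40)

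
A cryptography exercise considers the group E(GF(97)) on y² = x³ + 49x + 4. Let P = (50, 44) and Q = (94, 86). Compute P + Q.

(50, 44) + (94, 86). λ = (86 - 44)/(94 - 50) ≡ 42/44 mod 97. 44⁻¹ ≡ 86 (mod 97), so λ ≡ 23.
  x = λ² - 50 - 94 = 529 - 144 ≡ 94; y = λ·(50 - 94) - 44 ≡ 11. → (94, 11)

(94, 11)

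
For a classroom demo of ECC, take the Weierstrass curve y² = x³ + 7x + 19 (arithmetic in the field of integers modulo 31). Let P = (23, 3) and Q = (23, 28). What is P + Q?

The two points share x = 23 and their y-coordinates satisfy 3 + 28 ≡ 0 (mod 31), so they are inverses. Their sum is the point at infinity.

O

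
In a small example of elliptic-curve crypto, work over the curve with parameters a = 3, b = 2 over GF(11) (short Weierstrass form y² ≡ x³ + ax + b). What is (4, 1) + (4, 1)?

tangent at (4, 1): λ = (3·4² + 3)/(2·1) ≡ 7/2. 2⁻¹ ≡ 6 (mod 11) since 2·6 = 12 ≡ 1, so λ ≡ 7·6 ≡ 9.
  x = λ² - 4 - 4 = 81 - 8 ≡ 7; y = λ·(4 - 7) - 1 ≡ 5. → (7, 5)

(7, 5)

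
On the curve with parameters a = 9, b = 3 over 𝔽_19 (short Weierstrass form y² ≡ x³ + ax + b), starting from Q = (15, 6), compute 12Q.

O

Repeated addition: build up to 12Q.
2Q: tangent at (15, 6): λ = (3·15² + 9)/(2·6) ≡ 0/12. 12⁻¹ ≡ 8 (mod 19) since 12·8 = 96 ≡ 1, so λ ≡ 0·8 ≡ 0.
  x = λ² - 15 - 15 = 0 - 30 ≡ 8; y = λ·(15 - 8) - 6 ≡ 13. → (8, 13)
3Q: (8, 13) + (15, 6). λ = (6 - 13)/(15 - 8) ≡ 12/7 mod 19. 7⁻¹ ≡ 11 (mod 19), so λ ≡ 18.
  x = λ² - 8 - 15 = 324 - 23 ≡ 16; y = λ·(8 - 16) - 13 ≡ 14. → (16, 14)
4Q: (16, 14) + (15, 6). λ = (6 - 14)/(15 - 16) ≡ 11/18 mod 19. 18⁻¹ ≡ 18 (mod 19) since 18·18 = 324 ≡ 1, so λ ≡ 8.
  x = λ² - 16 - 15 = 64 - 31 ≡ 14; y = λ·(16 - 14) - 14 ≡ 2. → (14, 2)
5Q: (14, 2) + (15, 6). λ = (6 - 2)/(15 - 14) ≡ 4/1 mod 19. 1⁻¹ ≡ 1 (mod 19) since 1·1 = 1 ≡ 1, so λ ≡ 4.
  x = λ² - 14 - 15 = 16 - 29 ≡ 6; y = λ·(14 - 6) - 2 ≡ 11. → (6, 11)
6Q: (6, 11) + (15, 6). λ = (6 - 11)/(15 - 6) ≡ 14/9 mod 19. 9⁻¹ ≡ 17 (mod 19), so λ ≡ 10.
  x = λ² - 6 - 15 = 100 - 21 ≡ 3; y = λ·(6 - 3) - 11 ≡ 0. → (3, 0)
7Q: (3, 0) + (15, 6). λ = (6 - 0)/(15 - 3) ≡ 6/12 mod 19. 12⁻¹ ≡ 8 (mod 19), so λ ≡ 10.
  x = λ² - 3 - 15 = 100 - 18 ≡ 6; y = λ·(3 - 6) - 0 ≡ 8. → (6, 8)
8Q: (6, 8) + (15, 6). λ = (6 - 8)/(15 - 6) ≡ 17/9 mod 19. 9⁻¹ ≡ 17 (mod 19) since 9·17 = 153 ≡ 1, so λ ≡ 4.
  x = λ² - 6 - 15 = 16 - 21 ≡ 14; y = λ·(6 - 14) - 8 ≡ 17. → (14, 17)
9Q: (14, 17) + (15, 6). λ = (6 - 17)/(15 - 14) ≡ 8/1 mod 19. 1⁻¹ ≡ 1 (mod 19), so λ ≡ 8.
  x = λ² - 14 - 15 = 64 - 29 ≡ 16; y = λ·(14 - 16) - 17 ≡ 5. → (16, 5)
10Q: (16, 5) + (15, 6). λ = (6 - 5)/(15 - 16) ≡ 1/18 mod 19. 18⁻¹ ≡ 18 (mod 19) since 18·18 = 324 ≡ 1, so λ ≡ 18.
  x = λ² - 16 - 15 = 324 - 31 ≡ 8; y = λ·(16 - 8) - 5 ≡ 6. → (8, 6)
11Q: (8, 6) + (15, 6). λ = (6 - 6)/(15 - 8) ≡ 0/7 mod 19. 7⁻¹ ≡ 11 (mod 19) since 7·11 = 77 ≡ 1, so λ ≡ 0.
  x = λ² - 8 - 15 = 0 - 23 ≡ 15; y = λ·(8 - 15) - 6 ≡ 13. → (15, 13)
12Q: (15, 13) + (15, 6): same x and y₁ ≡ -y₂, so the sum is O.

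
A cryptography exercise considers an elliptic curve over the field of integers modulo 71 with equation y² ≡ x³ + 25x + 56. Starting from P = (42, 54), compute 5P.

Double-and-add on 5 = (101)₂. Start with P = (42, 54) for the leading 1-bit.
double: tangent at (42, 54): λ = (3·42² + 25)/(2·54) ≡ 63/37. 37⁻¹ ≡ 48 (mod 71), so λ ≡ 63·48 ≡ 42.
  x = λ² - 42 - 42 = 1764 - 84 ≡ 47; y = λ·(42 - 47) - 54 ≡ 20. → (47, 20)
double: tangent at (47, 20): λ = (3·47² + 25)/(2·20) ≡ 49/40. 40⁻¹ ≡ 16 (mod 71) since 40·16 = 640 ≡ 1, so λ ≡ 49·16 ≡ 3.
  x = λ² - 47 - 47 = 9 - 94 ≡ 57; y = λ·(47 - 57) - 20 ≡ 21. → (57, 21)
add P: (57, 21) + (42, 54). λ = (54 - 21)/(42 - 57) ≡ 33/56 mod 71. 56⁻¹ ≡ 52 (mod 71), so λ ≡ 12.
  x = λ² - 57 - 42 = 144 - 99 ≡ 45; y = λ·(57 - 45) - 21 ≡ 52. → (45, 52)

(45, 52)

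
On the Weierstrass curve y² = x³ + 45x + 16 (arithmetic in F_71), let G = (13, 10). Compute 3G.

(16, 69)

Repeated addition: build up to 3G.
2G: tangent at (13, 10): λ = (3·13² + 45)/(2·10) ≡ 55/20. 20⁻¹ ≡ 32 (mod 71), so λ ≡ 55·32 ≡ 56.
  x = λ² - 13 - 13 = 3136 - 26 ≡ 57; y = λ·(13 - 57) - 10 ≡ 11. → (57, 11)
3G: (57, 11) + (13, 10). λ = (10 - 11)/(13 - 57) ≡ 70/27 mod 71. 27⁻¹ ≡ 50 (mod 71), so λ ≡ 21.
  x = λ² - 57 - 13 = 441 - 70 ≡ 16; y = λ·(57 - 16) - 11 ≡ 69. → (16, 69)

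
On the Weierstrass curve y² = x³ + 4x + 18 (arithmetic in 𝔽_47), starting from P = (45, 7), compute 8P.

Repeated addition: build up to 8P.
2P: tangent at (45, 7): λ = (3·45² + 4)/(2·7) ≡ 16/14. 14⁻¹ ≡ 37 (mod 47), so λ ≡ 16·37 ≡ 28.
  x = λ² - 45 - 45 = 784 - 90 ≡ 36; y = λ·(45 - 36) - 7 ≡ 10. → (36, 10)
3P: (36, 10) + (45, 7). λ = (7 - 10)/(45 - 36) ≡ 44/9 mod 47. 9⁻¹ ≡ 21 (mod 47), so λ ≡ 31.
  x = λ² - 36 - 45 = 961 - 81 ≡ 34; y = λ·(36 - 34) - 10 ≡ 5. → (34, 5)
4P: (34, 5) + (45, 7). λ = (7 - 5)/(45 - 34) ≡ 2/11 mod 47. 11⁻¹ ≡ 30 (mod 47), so λ ≡ 13.
  x = λ² - 34 - 45 = 169 - 79 ≡ 43; y = λ·(34 - 43) - 5 ≡ 19. → (43, 19)
5P: (43, 19) + (45, 7). λ = (7 - 19)/(45 - 43) ≡ 35/2 mod 47. 2⁻¹ ≡ 24 (mod 47) since 2·24 = 48 ≡ 1, so λ ≡ 41.
  x = λ² - 43 - 45 = 1681 - 88 ≡ 42; y = λ·(43 - 42) - 19 ≡ 22. → (42, 22)
6P: (42, 22) + (45, 7). λ = (7 - 22)/(45 - 42) ≡ 32/3 mod 47. 3⁻¹ ≡ 16 (mod 47), so λ ≡ 42.
  x = λ² - 42 - 45 = 1764 - 87 ≡ 32; y = λ·(42 - 32) - 22 ≡ 22. → (32, 22)
7P: (32, 22) + (45, 7). λ = (7 - 22)/(45 - 32) ≡ 32/13 mod 47. 13⁻¹ ≡ 29 (mod 47) since 13·29 = 377 ≡ 1, so λ ≡ 35.
  x = λ² - 32 - 45 = 1225 - 77 ≡ 20; y = λ·(32 - 20) - 22 ≡ 22. → (20, 22)
8P: (20, 22) + (45, 7). λ = (7 - 22)/(45 - 20) ≡ 32/25 mod 47. 25⁻¹ ≡ 32 (mod 47), so λ ≡ 37.
  x = λ² - 20 - 45 = 1369 - 65 ≡ 35; y = λ·(20 - 35) - 22 ≡ 34. → (35, 34)

(35, 34)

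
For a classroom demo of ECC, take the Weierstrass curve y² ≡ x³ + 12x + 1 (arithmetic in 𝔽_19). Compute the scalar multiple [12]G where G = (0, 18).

Double-and-add on 12 = (1100)₂. Start with G = (0, 18) for the leading 1-bit.
double: tangent at (0, 18): λ = (3·0² + 12)/(2·18) ≡ 12/17. 17⁻¹ ≡ 9 (mod 19) since 17·9 = 153 ≡ 1, so λ ≡ 12·9 ≡ 13.
  x = λ² - 0 - 0 = 169 - 0 ≡ 17; y = λ·(0 - 17) - 18 ≡ 8. → (17, 8)
add G: (17, 8) + (0, 18). λ = (18 - 8)/(0 - 17) ≡ 10/2 mod 19. 2⁻¹ ≡ 10 (mod 19) since 2·10 = 20 ≡ 1, so λ ≡ 5.
  x = λ² - 17 - 0 = 25 - 17 ≡ 8; y = λ·(17 - 8) - 8 ≡ 18. → (8, 18)
double: tangent at (8, 18): λ = (3·8² + 12)/(2·18) ≡ 14/17. 17⁻¹ ≡ 9 (mod 19) since 17·9 = 153 ≡ 1, so λ ≡ 14·9 ≡ 12.
  x = λ² - 8 - 8 = 144 - 16 ≡ 14; y = λ·(8 - 14) - 18 ≡ 5. → (14, 5)
double: tangent at (14, 5): λ = (3·14² + 12)/(2·5) ≡ 11/10. 10⁻¹ ≡ 2 (mod 19), so λ ≡ 11·2 ≡ 3.
  x = λ² - 14 - 14 = 9 - 28 ≡ 0; y = λ·(14 - 0) - 5 ≡ 18. → (0, 18)

(0, 18)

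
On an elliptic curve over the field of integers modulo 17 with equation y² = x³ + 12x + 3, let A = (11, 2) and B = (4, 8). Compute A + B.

(1, 4)

(11, 2) + (4, 8). λ = (8 - 2)/(4 - 11) ≡ 6/10 mod 17. 10⁻¹ ≡ 12 (mod 17) since 10·12 = 120 ≡ 1, so λ ≡ 4.
  x = λ² - 11 - 4 = 16 - 15 ≡ 1; y = λ·(11 - 1) - 2 ≡ 4. → (1, 4)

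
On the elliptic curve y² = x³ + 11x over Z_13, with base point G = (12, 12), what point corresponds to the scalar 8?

Repeated addition: build up to 8G.
2G: tangent at (12, 12): λ = (3·12² + 11)/(2·12) ≡ 1/11. 11⁻¹ ≡ 6 (mod 13) since 11·6 = 66 ≡ 1, so λ ≡ 1·6 ≡ 6.
  x = λ² - 12 - 12 = 36 - 24 ≡ 12; y = λ·(12 - 12) - 12 ≡ 1. → (12, 1)
3G: (12, 1) + (12, 12): same x and y₁ ≡ -y₂, so the sum is 𝒪.
4G: 𝒪 + (12, 12) = (12, 12) (identity).
5G: tangent at (12, 12): λ = (3·12² + 11)/(2·12) ≡ 1/11. 11⁻¹ ≡ 6 (mod 13) since 11·6 = 66 ≡ 1, so λ ≡ 1·6 ≡ 6.
  x = λ² - 12 - 12 = 36 - 24 ≡ 12; y = λ·(12 - 12) - 12 ≡ 1. → (12, 1)
6G: (12, 1) + (12, 12): same x and y₁ ≡ -y₂, so the sum is 𝒪.
7G: 𝒪 + (12, 12) = (12, 12) (identity).
8G: tangent at (12, 12): λ = (3·12² + 11)/(2·12) ≡ 1/11. 11⁻¹ ≡ 6 (mod 13) since 11·6 = 66 ≡ 1, so λ ≡ 1·6 ≡ 6.
  x = λ² - 12 - 12 = 36 - 24 ≡ 12; y = λ·(12 - 12) - 12 ≡ 1. → (12, 1)

(12, 1)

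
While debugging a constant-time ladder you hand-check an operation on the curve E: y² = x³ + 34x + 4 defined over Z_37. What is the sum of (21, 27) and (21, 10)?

O

The two points share x = 21 and their y-coordinates satisfy 27 + 10 ≡ 0 (mod 37), so they are inverses. Their sum is ∞.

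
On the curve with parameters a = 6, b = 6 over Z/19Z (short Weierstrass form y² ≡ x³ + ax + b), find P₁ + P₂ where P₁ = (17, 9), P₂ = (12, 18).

(17, 9) + (12, 18). λ = (18 - 9)/(12 - 17) ≡ 9/14 mod 19. 14⁻¹ ≡ 15 (mod 19), so λ ≡ 2.
  x = λ² - 17 - 12 = 4 - 29 ≡ 13; y = λ·(17 - 13) - 9 ≡ 18. → (13, 18)

(13, 18)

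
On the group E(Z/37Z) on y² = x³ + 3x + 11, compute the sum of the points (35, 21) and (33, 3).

(35, 21) + (33, 3). λ = (3 - 21)/(33 - 35) ≡ 19/35 mod 37. 35⁻¹ ≡ 18 (mod 37), so λ ≡ 9.
  x = λ² - 35 - 33 = 81 - 68 ≡ 13; y = λ·(35 - 13) - 21 ≡ 29. → (13, 29)

(13, 29)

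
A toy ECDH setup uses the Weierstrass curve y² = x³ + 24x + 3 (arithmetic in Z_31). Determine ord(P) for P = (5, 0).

2

2P: (5, 0) + (5, 0): same x and y₁ ≡ -y₂, so the sum is O.
2P = O, so the order is 2.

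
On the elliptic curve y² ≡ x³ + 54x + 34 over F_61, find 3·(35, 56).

(4, 3)

Write P = (35, 56).
Repeated addition: build up to 3P.
2P: tangent at (35, 56): λ = (3·35² + 54)/(2·56) ≡ 8/51. 51⁻¹ ≡ 6 (mod 61), so λ ≡ 8·6 ≡ 48.
  x = λ² - 35 - 35 = 2304 - 70 ≡ 38; y = λ·(35 - 38) - 56 ≡ 44. → (38, 44)
3P: (38, 44) + (35, 56). λ = (56 - 44)/(35 - 38) ≡ 12/58 mod 61. 58⁻¹ ≡ 20 (mod 61), so λ ≡ 57.
  x = λ² - 38 - 35 = 3249 - 73 ≡ 4; y = λ·(38 - 4) - 44 ≡ 3. → (4, 3)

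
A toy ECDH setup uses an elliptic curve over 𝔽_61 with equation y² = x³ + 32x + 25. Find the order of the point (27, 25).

3

2P: tangent at (27, 25): λ = (3·27² + 32)/(2·25) ≡ 23/50. 50⁻¹ ≡ 11 (mod 61), so λ ≡ 23·11 ≡ 9.
  x = λ² - 27 - 27 = 81 - 54 ≡ 27; y = λ·(27 - 27) - 25 ≡ 36. → (27, 36)
3P: (27, 36) + (27, 25): same x and y₁ ≡ -y₂, so the sum is the point at infinity.
3P = the point at infinity, so the order is 3.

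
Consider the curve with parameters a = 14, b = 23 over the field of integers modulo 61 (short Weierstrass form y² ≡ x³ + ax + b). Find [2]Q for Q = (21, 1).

tangent at (21, 1): λ = (3·21² + 14)/(2·1) ≡ 56/2. 2⁻¹ ≡ 31 (mod 61) since 2·31 = 62 ≡ 1, so λ ≡ 56·31 ≡ 28.
  x = λ² - 21 - 21 = 784 - 42 ≡ 10; y = λ·(21 - 10) - 1 ≡ 2. → (10, 2)

(10, 2)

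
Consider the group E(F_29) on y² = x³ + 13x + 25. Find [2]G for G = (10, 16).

tangent at (10, 16): λ = (3·10² + 13)/(2·16) ≡ 23/3. 3⁻¹ ≡ 10 (mod 29) since 3·10 = 30 ≡ 1, so λ ≡ 23·10 ≡ 27.
  x = λ² - 10 - 10 = 729 - 20 ≡ 13; y = λ·(10 - 13) - 16 ≡ 19. → (13, 19)

(13, 19)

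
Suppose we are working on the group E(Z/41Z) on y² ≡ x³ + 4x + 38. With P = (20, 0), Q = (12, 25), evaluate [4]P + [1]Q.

First 4P:
Double-and-add on 4 = (100)₂. Start with P = (20, 0) for the leading 1-bit.
double: (20, 0) + (20, 0): same x and y₁ ≡ -y₂, so the sum is O.
double: O + O = O (identity).
4P = O.
Finally 4P + Q:
O + (12, 25) = (12, 25) (identity).

(12, 25)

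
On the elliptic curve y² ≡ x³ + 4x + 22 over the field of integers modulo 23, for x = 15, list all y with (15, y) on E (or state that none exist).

none

x³ + 4x + 22 = 3457 ≡ 7 (mod 23).
7 is a non-residue mod 23; no y exists.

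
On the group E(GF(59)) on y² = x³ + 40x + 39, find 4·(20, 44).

(17, 26)

Write P = (20, 44).
Double-and-add on 4 = (100)₂. Start with P = (20, 44) for the leading 1-bit.
double: tangent at (20, 44): λ = (3·20² + 40)/(2·44) ≡ 1/29. 29⁻¹ ≡ 57 (mod 59) since 29·57 = 1653 ≡ 1, so λ ≡ 1·57 ≡ 57.
  x = λ² - 20 - 20 = 3249 - 40 ≡ 23; y = λ·(20 - 23) - 44 ≡ 21. → (23, 21)
double: tangent at (23, 21): λ = (3·23² + 40)/(2·21) ≡ 34/42. 42⁻¹ ≡ 52 (mod 59) since 42·52 = 2184 ≡ 1, so λ ≡ 34·52 ≡ 57.
  x = λ² - 23 - 23 = 3249 - 46 ≡ 17; y = λ·(23 - 17) - 21 ≡ 26. → (17, 26)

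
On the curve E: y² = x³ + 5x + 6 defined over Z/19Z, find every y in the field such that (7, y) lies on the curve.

x³ + 5x + 6 = 384 ≡ 4 (mod 19).
Square roots of 4 mod 19: 2 and 17 (since 2² = 4 ≡ 4).

2, 17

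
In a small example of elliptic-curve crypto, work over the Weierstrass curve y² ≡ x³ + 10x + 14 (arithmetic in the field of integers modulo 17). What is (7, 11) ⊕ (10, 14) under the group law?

(1, 12)

(7, 11) + (10, 14). λ = (14 - 11)/(10 - 7) ≡ 3/3 mod 17. 3⁻¹ ≡ 6 (mod 17), so λ ≡ 1.
  x = λ² - 7 - 10 = 1 - 17 ≡ 1; y = λ·(7 - 1) - 11 ≡ 12. → (1, 12)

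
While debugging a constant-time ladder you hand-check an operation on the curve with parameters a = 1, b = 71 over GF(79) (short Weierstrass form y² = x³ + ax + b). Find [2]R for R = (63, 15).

(8, 65)

tangent at (63, 15): λ = (3·63² + 1)/(2·15) ≡ 58/30. 30⁻¹ ≡ 29 (mod 79), so λ ≡ 58·29 ≡ 23.
  x = λ² - 63 - 63 = 529 - 126 ≡ 8; y = λ·(63 - 8) - 15 ≡ 65. → (8, 65)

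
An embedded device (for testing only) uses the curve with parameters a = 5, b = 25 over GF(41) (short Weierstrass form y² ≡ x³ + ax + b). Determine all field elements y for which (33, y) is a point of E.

x³ + 5x + 25 = 36127 ≡ 6 (mod 41).
6 is a non-residue mod 41; no y exists.

none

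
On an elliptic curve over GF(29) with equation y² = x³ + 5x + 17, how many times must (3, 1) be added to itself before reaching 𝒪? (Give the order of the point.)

2P: tangent at (3, 1): λ = (3·3² + 5)/(2·1) ≡ 3/2. 2⁻¹ ≡ 15 (mod 29), so λ ≡ 3·15 ≡ 16.
  x = λ² - 3 - 3 = 256 - 6 ≡ 18; y = λ·(3 - 18) - 1 ≡ 20. → (18, 20)
3P: (18, 20) + (3, 1). λ = (1 - 20)/(3 - 18) ≡ 10/14 mod 29. 14⁻¹ ≡ 27 (mod 29) since 14·27 = 378 ≡ 1, so λ ≡ 9.
  x = λ² - 18 - 3 = 81 - 21 ≡ 2; y = λ·(18 - 2) - 20 ≡ 8. → (2, 8)
4P: (2, 8) + (3, 1). λ = (1 - 8)/(3 - 2) ≡ 22/1 mod 29. 1⁻¹ ≡ 1 (mod 29), so λ ≡ 22.
  x = λ² - 2 - 3 = 484 - 5 ≡ 15; y = λ·(2 - 15) - 8 ≡ 25. → (15, 25)
5P: (15, 25) + (3, 1). λ = (1 - 25)/(3 - 15) ≡ 5/17 mod 29. 17⁻¹ ≡ 12 (mod 29) since 17·12 = 204 ≡ 1, so λ ≡ 2.
  x = λ² - 15 - 3 = 4 - 18 ≡ 15; y = λ·(15 - 15) - 25 ≡ 4. → (15, 4)
6P: (15, 4) + (3, 1). λ = (1 - 4)/(3 - 15) ≡ 26/17 mod 29. 17⁻¹ ≡ 12 (mod 29) since 17·12 = 204 ≡ 1, so λ ≡ 22.
  x = λ² - 15 - 3 = 484 - 18 ≡ 2; y = λ·(15 - 2) - 4 ≡ 21. → (2, 21)
7P: (2, 21) + (3, 1). λ = (1 - 21)/(3 - 2) ≡ 9/1 mod 29. 1⁻¹ ≡ 1 (mod 29), so λ ≡ 9.
  x = λ² - 2 - 3 = 81 - 5 ≡ 18; y = λ·(2 - 18) - 21 ≡ 9. → (18, 9)
8P: (18, 9) + (3, 1). λ = (1 - 9)/(3 - 18) ≡ 21/14 mod 29. 14⁻¹ ≡ 27 (mod 29), so λ ≡ 16.
  x = λ² - 18 - 3 = 256 - 21 ≡ 3; y = λ·(18 - 3) - 9 ≡ 28. → (3, 28)
9P: (3, 28) + (3, 1): same x and y₁ ≡ -y₂, so the sum is 𝒪.
9P = 𝒪, so the order is 9.

9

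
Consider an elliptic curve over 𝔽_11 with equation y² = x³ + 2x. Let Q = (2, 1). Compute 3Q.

(0, 0)

Repeated addition: build up to 3Q.
2Q: tangent at (2, 1): λ = (3·2² + 2)/(2·1) ≡ 3/2. 2⁻¹ ≡ 6 (mod 11) since 2·6 = 12 ≡ 1, so λ ≡ 3·6 ≡ 7.
  x = λ² - 2 - 2 = 49 - 4 ≡ 1; y = λ·(2 - 1) - 1 ≡ 6. → (1, 6)
3Q: (1, 6) + (2, 1). λ = (1 - 6)/(2 - 1) ≡ 6/1 mod 11. 1⁻¹ ≡ 1 (mod 11), so λ ≡ 6.
  x = λ² - 1 - 2 = 36 - 3 ≡ 0; y = λ·(1 - 0) - 6 ≡ 0. → (0, 0)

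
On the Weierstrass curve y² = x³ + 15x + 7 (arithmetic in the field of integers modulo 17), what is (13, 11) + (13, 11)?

(9, 2)

tangent at (13, 11): λ = (3·13² + 15)/(2·11) ≡ 12/5. 5⁻¹ ≡ 7 (mod 17), so λ ≡ 12·7 ≡ 16.
  x = λ² - 13 - 13 = 256 - 26 ≡ 9; y = λ·(13 - 9) - 11 ≡ 2. → (9, 2)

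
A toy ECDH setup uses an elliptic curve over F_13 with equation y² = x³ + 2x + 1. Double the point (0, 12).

(1, 2)

tangent at (0, 12): λ = (3·0² + 2)/(2·12) ≡ 2/11. 11⁻¹ ≡ 6 (mod 13), so λ ≡ 2·6 ≡ 12.
  x = λ² - 0 - 0 = 144 - 0 ≡ 1; y = λ·(0 - 1) - 12 ≡ 2. → (1, 2)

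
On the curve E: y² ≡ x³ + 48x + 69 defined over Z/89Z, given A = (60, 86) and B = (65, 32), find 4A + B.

(72, 6)

First 4A:
Repeated addition: build up to 4A.
2A: tangent at (60, 86): λ = (3·60² + 48)/(2·86) ≡ 79/83. 83⁻¹ ≡ 74 (mod 89), so λ ≡ 79·74 ≡ 61.
  x = λ² - 60 - 60 = 3721 - 120 ≡ 41; y = λ·(60 - 41) - 86 ≡ 5. → (41, 5)
3A: (41, 5) + (60, 86). λ = (86 - 5)/(60 - 41) ≡ 81/19 mod 89. 19⁻¹ ≡ 75 (mod 89) since 19·75 = 1425 ≡ 1, so λ ≡ 23.
  x = λ² - 41 - 60 = 529 - 101 ≡ 72; y = λ·(41 - 72) - 5 ≡ 83. → (72, 83)
4A: (72, 83) + (60, 86). λ = (86 - 83)/(60 - 72) ≡ 3/77 mod 89. 77⁻¹ ≡ 37 (mod 89) since 77·37 = 2849 ≡ 1, so λ ≡ 22.
  x = λ² - 72 - 60 = 484 - 132 ≡ 85; y = λ·(72 - 85) - 83 ≡ 76. → (85, 76)
4A = (85, 76).
Finally 4A + B:
(85, 76) + (65, 32). λ = (32 - 76)/(65 - 85) ≡ 45/69 mod 89. 69⁻¹ ≡ 40 (mod 89), so λ ≡ 20.
  x = λ² - 85 - 65 = 400 - 150 ≡ 72; y = λ·(85 - 72) - 76 ≡ 6. → (72, 6)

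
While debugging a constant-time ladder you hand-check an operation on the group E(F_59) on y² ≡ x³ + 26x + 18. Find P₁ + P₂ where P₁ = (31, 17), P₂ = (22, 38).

(18, 51)

(31, 17) + (22, 38). λ = (38 - 17)/(22 - 31) ≡ 21/50 mod 59. 50⁻¹ ≡ 13 (mod 59), so λ ≡ 37.
  x = λ² - 31 - 22 = 1369 - 53 ≡ 18; y = λ·(31 - 18) - 17 ≡ 51. → (18, 51)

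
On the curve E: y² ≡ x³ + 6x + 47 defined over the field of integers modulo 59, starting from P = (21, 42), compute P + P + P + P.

(21, 17)

Repeated addition: build up to 4P.
2P: tangent at (21, 42): λ = (3·21² + 6)/(2·42) ≡ 31/25. 25⁻¹ ≡ 26 (mod 59) since 25·26 = 650 ≡ 1, so λ ≡ 31·26 ≡ 39.
  x = λ² - 21 - 21 = 1521 - 42 ≡ 4; y = λ·(21 - 4) - 42 ≡ 31. → (4, 31)
3P: (4, 31) + (21, 42). λ = (42 - 31)/(21 - 4) ≡ 11/17 mod 59. 17⁻¹ ≡ 7 (mod 59), so λ ≡ 18.
  x = λ² - 4 - 21 = 324 - 25 ≡ 4; y = λ·(4 - 4) - 31 ≡ 28. → (4, 28)
4P: (4, 28) + (21, 42). λ = (42 - 28)/(21 - 4) ≡ 14/17 mod 59. 17⁻¹ ≡ 7 (mod 59) since 17·7 = 119 ≡ 1, so λ ≡ 39.
  x = λ² - 4 - 21 = 1521 - 25 ≡ 21; y = λ·(4 - 21) - 28 ≡ 17. → (21, 17)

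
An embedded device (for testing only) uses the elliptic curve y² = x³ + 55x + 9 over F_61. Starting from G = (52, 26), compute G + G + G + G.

(1, 2)

Double-and-add on 4 = (100)₂. Start with G = (52, 26) for the leading 1-bit.
double: tangent at (52, 26): λ = (3·52² + 55)/(2·26) ≡ 54/52. 52⁻¹ ≡ 27 (mod 61), so λ ≡ 54·27 ≡ 55.
  x = λ² - 52 - 52 = 3025 - 104 ≡ 54; y = λ·(52 - 54) - 26 ≡ 47. → (54, 47)
double: tangent at (54, 47): λ = (3·54² + 55)/(2·47) ≡ 19/33. 33⁻¹ ≡ 37 (mod 61), so λ ≡ 19·37 ≡ 32.
  x = λ² - 54 - 54 = 1024 - 108 ≡ 1; y = λ·(54 - 1) - 47 ≡ 2. → (1, 2)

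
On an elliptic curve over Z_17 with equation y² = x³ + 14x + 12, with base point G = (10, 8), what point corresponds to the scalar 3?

Repeated addition: build up to 3G.
2G: tangent at (10, 8): λ = (3·10² + 14)/(2·8) ≡ 8/16. 16⁻¹ ≡ 16 (mod 17) since 16·16 = 256 ≡ 1, so λ ≡ 8·16 ≡ 9.
  x = λ² - 10 - 10 = 81 - 20 ≡ 10; y = λ·(10 - 10) - 8 ≡ 9. → (10, 9)
3G: (10, 9) + (10, 8): same x and y₁ ≡ -y₂, so the sum is 𝒪.

O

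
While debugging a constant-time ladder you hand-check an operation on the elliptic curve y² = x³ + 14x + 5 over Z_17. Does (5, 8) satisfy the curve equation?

yes

y² = 8² ≡ 13; x³ + 14x + 5 = 200 ≡ 13 (mod 17). 13 = 13.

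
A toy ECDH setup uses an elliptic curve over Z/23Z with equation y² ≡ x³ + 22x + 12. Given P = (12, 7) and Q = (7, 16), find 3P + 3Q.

(12, 16)

First 3P:
Repeated addition: build up to 3P.
2P: tangent at (12, 7): λ = (3·12² + 22)/(2·7) ≡ 17/14. 14⁻¹ ≡ 5 (mod 23) since 14·5 = 70 ≡ 1, so λ ≡ 17·5 ≡ 16.
  x = λ² - 12 - 12 = 256 - 24 ≡ 2; y = λ·(12 - 2) - 7 ≡ 15. → (2, 15)
3P: (2, 15) + (12, 7). λ = (7 - 15)/(12 - 2) ≡ 15/10 mod 23. 10⁻¹ ≡ 7 (mod 23), so λ ≡ 13.
  x = λ² - 2 - 12 = 169 - 14 ≡ 17; y = λ·(2 - 17) - 15 ≡ 20. → (17, 20)
3P = (17, 20).
Next 3Q:
Repeated addition: build up to 3Q.
2Q: tangent at (7, 16): λ = (3·7² + 22)/(2·16) ≡ 8/9. 9⁻¹ ≡ 18 (mod 23) since 9·18 = 162 ≡ 1, so λ ≡ 8·18 ≡ 6.
  x = λ² - 7 - 7 = 36 - 14 ≡ 22; y = λ·(7 - 22) - 16 ≡ 9. → (22, 9)
3Q: (22, 9) + (7, 16). λ = (16 - 9)/(7 - 22) ≡ 7/8 mod 23. 8⁻¹ ≡ 3 (mod 23) since 8·3 = 24 ≡ 1, so λ ≡ 21.
  x = λ² - 22 - 7 = 441 - 29 ≡ 21; y = λ·(22 - 21) - 9 ≡ 12. → (21, 12)
3Q = (21, 12).
Finally 3P + 3Q:
(17, 20) + (21, 12). λ = (12 - 20)/(21 - 17) ≡ 15/4 mod 23. 4⁻¹ ≡ 6 (mod 23) since 4·6 = 24 ≡ 1, so λ ≡ 21.
  x = λ² - 17 - 21 = 441 - 38 ≡ 12; y = λ·(17 - 12) - 20 ≡ 16. → (12, 16)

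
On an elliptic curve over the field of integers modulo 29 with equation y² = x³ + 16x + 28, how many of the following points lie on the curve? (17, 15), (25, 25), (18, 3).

(17, 15): 15² ≡ 22, rhs ≡ 22 → on.
(25, 25): 25² ≡ 16, rhs ≡ 16 → on.
(18, 3): 3² ≡ 9, rhs ≡ 0 → off.

2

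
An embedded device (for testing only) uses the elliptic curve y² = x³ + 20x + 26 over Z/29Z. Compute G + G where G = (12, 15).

(4, 5)

tangent at (12, 15): λ = (3·12² + 20)/(2·15) ≡ 17/1. 1⁻¹ ≡ 1 (mod 29) since 1·1 = 1 ≡ 1, so λ ≡ 17·1 ≡ 17.
  x = λ² - 12 - 12 = 289 - 24 ≡ 4; y = λ·(12 - 4) - 15 ≡ 5. → (4, 5)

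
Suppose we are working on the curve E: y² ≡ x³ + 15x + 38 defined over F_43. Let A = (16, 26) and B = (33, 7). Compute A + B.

(32, 2)

(16, 26) + (33, 7). λ = (7 - 26)/(33 - 16) ≡ 24/17 mod 43. 17⁻¹ ≡ 38 (mod 43), so λ ≡ 9.
  x = λ² - 16 - 33 = 81 - 49 ≡ 32; y = λ·(16 - 32) - 26 ≡ 2. → (32, 2)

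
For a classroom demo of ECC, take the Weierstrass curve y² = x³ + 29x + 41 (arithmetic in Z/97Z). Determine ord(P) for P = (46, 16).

2P: tangent at (46, 16): λ = (3·46² + 29)/(2·16) ≡ 72/32. 32⁻¹ ≡ 94 (mod 97) since 32·94 = 3008 ≡ 1, so λ ≡ 72·94 ≡ 75.
  x = λ² - 46 - 46 = 5625 - 92 ≡ 4; y = λ·(46 - 4) - 16 ≡ 30. → (4, 30)
3P: (4, 30) + (46, 16). λ = (16 - 30)/(46 - 4) ≡ 83/42 mod 97. 42⁻¹ ≡ 67 (mod 97), so λ ≡ 32.
  x = λ² - 4 - 46 = 1024 - 50 ≡ 4; y = λ·(4 - 4) - 30 ≡ 67. → (4, 67)
4P: (4, 67) + (46, 16). λ = (16 - 67)/(46 - 4) ≡ 46/42 mod 97. 42⁻¹ ≡ 67 (mod 97), so λ ≡ 75.
  x = λ² - 4 - 46 = 5625 - 50 ≡ 46; y = λ·(4 - 46) - 67 ≡ 81. → (46, 81)
5P: (46, 81) + (46, 16): same x and y₁ ≡ -y₂, so the sum is the point at infinity.
5P = the point at infinity, so the order is 5.

5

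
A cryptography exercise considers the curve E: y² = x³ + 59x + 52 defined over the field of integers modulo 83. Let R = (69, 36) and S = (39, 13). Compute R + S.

(62, 33)

(69, 36) + (39, 13). λ = (13 - 36)/(39 - 69) ≡ 60/53 mod 83. 53⁻¹ ≡ 47 (mod 83) since 53·47 = 2491 ≡ 1, so λ ≡ 81.
  x = λ² - 69 - 39 = 6561 - 108 ≡ 62; y = λ·(69 - 62) - 36 ≡ 33. → (62, 33)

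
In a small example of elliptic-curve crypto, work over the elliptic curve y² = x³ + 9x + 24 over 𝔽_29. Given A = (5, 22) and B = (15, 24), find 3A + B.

(3, 7)

First 3A:
Repeated addition: build up to 3A.
2A: tangent at (5, 22): λ = (3·5² + 9)/(2·22) ≡ 26/15. 15⁻¹ ≡ 2 (mod 29) since 15·2 = 30 ≡ 1, so λ ≡ 26·2 ≡ 23.
  x = λ² - 5 - 5 = 529 - 10 ≡ 26; y = λ·(5 - 26) - 22 ≡ 17. → (26, 17)
3A: (26, 17) + (5, 22). λ = (22 - 17)/(5 - 26) ≡ 5/8 mod 29. 8⁻¹ ≡ 11 (mod 29), so λ ≡ 26.
  x = λ² - 26 - 5 = 676 - 31 ≡ 7; y = λ·(26 - 7) - 17 ≡ 13. → (7, 13)
3A = (7, 13).
Finally 3A + B:
(7, 13) + (15, 24). λ = (24 - 13)/(15 - 7) ≡ 11/8 mod 29. 8⁻¹ ≡ 11 (mod 29), so λ ≡ 5.
  x = λ² - 7 - 15 = 25 - 22 ≡ 3; y = λ·(7 - 3) - 13 ≡ 7. → (3, 7)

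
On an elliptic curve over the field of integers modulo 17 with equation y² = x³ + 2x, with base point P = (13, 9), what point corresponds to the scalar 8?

Double-and-add on 8 = (1000)₂. Start with P = (13, 9) for the leading 1-bit.
double: tangent at (13, 9): λ = (3·13² + 2)/(2·9) ≡ 16/1. 1⁻¹ ≡ 1 (mod 17) since 1·1 = 1 ≡ 1, so λ ≡ 16·1 ≡ 16.
  x = λ² - 13 - 13 = 256 - 26 ≡ 9; y = λ·(13 - 9) - 9 ≡ 4. → (9, 4)
double: tangent at (9, 4): λ = (3·9² + 2)/(2·4) ≡ 7/8. 8⁻¹ ≡ 15 (mod 17) since 8·15 = 120 ≡ 1, so λ ≡ 7·15 ≡ 3.
  x = λ² - 9 - 9 = 9 - 18 ≡ 8; y = λ·(9 - 8) - 4 ≡ 16. → (8, 16)
double: tangent at (8, 16): λ = (3·8² + 2)/(2·16) ≡ 7/15. 15⁻¹ ≡ 8 (mod 17), so λ ≡ 7·8 ≡ 5.
  x = λ² - 8 - 8 = 25 - 16 ≡ 9; y = λ·(8 - 9) - 16 ≡ 13. → (9, 13)

(9, 13)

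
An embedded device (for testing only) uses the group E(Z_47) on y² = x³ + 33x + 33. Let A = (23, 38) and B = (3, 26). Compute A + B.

(27, 16)

(23, 38) + (3, 26). λ = (26 - 38)/(3 - 23) ≡ 35/27 mod 47. 27⁻¹ ≡ 7 (mod 47), so λ ≡ 10.
  x = λ² - 23 - 3 = 100 - 26 ≡ 27; y = λ·(23 - 27) - 38 ≡ 16. → (27, 16)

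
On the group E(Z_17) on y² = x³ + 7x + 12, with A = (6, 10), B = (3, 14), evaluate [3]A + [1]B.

(6, 10)

First 3A:
Repeated addition: build up to 3A.
2A: tangent at (6, 10): λ = (3·6² + 7)/(2·10) ≡ 13/3. 3⁻¹ ≡ 6 (mod 17), so λ ≡ 13·6 ≡ 10.
  x = λ² - 6 - 6 = 100 - 12 ≡ 3; y = λ·(6 - 3) - 10 ≡ 3. → (3, 3)
3A: (3, 3) + (6, 10). λ = (10 - 3)/(6 - 3) ≡ 7/3 mod 17. 3⁻¹ ≡ 6 (mod 17) since 3·6 = 18 ≡ 1, so λ ≡ 8.
  x = λ² - 3 - 6 = 64 - 9 ≡ 4; y = λ·(3 - 4) - 3 ≡ 6. → (4, 6)
3A = (4, 6).
Finally 3A + B:
(4, 6) + (3, 14). λ = (14 - 6)/(3 - 4) ≡ 8/16 mod 17. 16⁻¹ ≡ 16 (mod 17) since 16·16 = 256 ≡ 1, so λ ≡ 9.
  x = λ² - 4 - 3 = 81 - 7 ≡ 6; y = λ·(4 - 6) - 6 ≡ 10. → (6, 10)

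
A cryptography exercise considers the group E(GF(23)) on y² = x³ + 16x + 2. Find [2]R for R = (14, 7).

tangent at (14, 7): λ = (3·14² + 16)/(2·7) ≡ 6/14. 14⁻¹ ≡ 5 (mod 23) since 14·5 = 70 ≡ 1, so λ ≡ 6·5 ≡ 7.
  x = λ² - 14 - 14 = 49 - 28 ≡ 21; y = λ·(14 - 21) - 7 ≡ 13. → (21, 13)

(21, 13)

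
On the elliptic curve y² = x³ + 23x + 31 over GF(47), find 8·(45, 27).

Write G = (45, 27).
Repeated addition: build up to 8G.
2G: tangent at (45, 27): λ = (3·45² + 23)/(2·27) ≡ 35/7. 7⁻¹ ≡ 27 (mod 47), so λ ≡ 35·27 ≡ 5.
  x = λ² - 45 - 45 = 25 - 90 ≡ 29; y = λ·(45 - 29) - 27 ≡ 6. → (29, 6)
3G: (29, 6) + (45, 27). λ = (27 - 6)/(45 - 29) ≡ 21/16 mod 47. 16⁻¹ ≡ 3 (mod 47), so λ ≡ 16.
  x = λ² - 29 - 45 = 256 - 74 ≡ 41; y = λ·(29 - 41) - 6 ≡ 37. → (41, 37)
4G: (41, 37) + (45, 27). λ = (27 - 37)/(45 - 41) ≡ 37/4 mod 47. 4⁻¹ ≡ 12 (mod 47) since 4·12 = 48 ≡ 1, so λ ≡ 21.
  x = λ² - 41 - 45 = 441 - 86 ≡ 26; y = λ·(41 - 26) - 37 ≡ 43. → (26, 43)
5G: (26, 43) + (45, 27). λ = (27 - 43)/(45 - 26) ≡ 31/19 mod 47. 19⁻¹ ≡ 5 (mod 47), so λ ≡ 14.
  x = λ² - 26 - 45 = 196 - 71 ≡ 31; y = λ·(26 - 31) - 43 ≡ 28. → (31, 28)
6G: (31, 28) + (45, 27). λ = (27 - 28)/(45 - 31) ≡ 46/14 mod 47. 14⁻¹ ≡ 37 (mod 47), so λ ≡ 10.
  x = λ² - 31 - 45 = 100 - 76 ≡ 24; y = λ·(31 - 24) - 28 ≡ 42. → (24, 42)
7G: (24, 42) + (45, 27). λ = (27 - 42)/(45 - 24) ≡ 32/21 mod 47. 21⁻¹ ≡ 9 (mod 47), so λ ≡ 6.
  x = λ² - 24 - 45 = 36 - 69 ≡ 14; y = λ·(24 - 14) - 42 ≡ 18. → (14, 18)
8G: (14, 18) + (45, 27). λ = (27 - 18)/(45 - 14) ≡ 9/31 mod 47. 31⁻¹ ≡ 44 (mod 47) since 31·44 = 1364 ≡ 1, so λ ≡ 20.
  x = λ² - 14 - 45 = 400 - 59 ≡ 12; y = λ·(14 - 12) - 18 ≡ 22. → (12, 22)

(12, 22)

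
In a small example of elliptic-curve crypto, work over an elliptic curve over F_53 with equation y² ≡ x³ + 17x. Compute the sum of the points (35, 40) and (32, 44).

(35, 40) + (32, 44). λ = (44 - 40)/(32 - 35) ≡ 4/50 mod 53. 50⁻¹ ≡ 35 (mod 53), so λ ≡ 34.
  x = λ² - 35 - 32 = 1156 - 67 ≡ 29; y = λ·(35 - 29) - 40 ≡ 5. → (29, 5)

(29, 5)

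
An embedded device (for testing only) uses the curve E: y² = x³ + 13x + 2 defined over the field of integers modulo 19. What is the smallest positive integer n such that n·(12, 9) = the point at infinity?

10

2P: tangent at (12, 9): λ = (3·12² + 13)/(2·9) ≡ 8/18. 18⁻¹ ≡ 18 (mod 19), so λ ≡ 8·18 ≡ 11.
  x = λ² - 12 - 12 = 121 - 24 ≡ 2; y = λ·(12 - 2) - 9 ≡ 6. → (2, 6)
3P: (2, 6) + (12, 9). λ = (9 - 6)/(12 - 2) ≡ 3/10 mod 19. 10⁻¹ ≡ 2 (mod 19), so λ ≡ 6.
  x = λ² - 2 - 12 = 36 - 14 ≡ 3; y = λ·(2 - 3) - 6 ≡ 7. → (3, 7)
4P: (3, 7) + (12, 9). λ = (9 - 7)/(12 - 3) ≡ 2/9 mod 19. 9⁻¹ ≡ 17 (mod 19), so λ ≡ 15.
  x = λ² - 3 - 12 = 225 - 15 ≡ 1; y = λ·(3 - 1) - 7 ≡ 4. → (1, 4)
5P: (1, 4) + (12, 9). λ = (9 - 4)/(12 - 1) ≡ 5/11 mod 19. 11⁻¹ ≡ 7 (mod 19), so λ ≡ 16.
  x = λ² - 1 - 12 = 256 - 13 ≡ 15; y = λ·(1 - 15) - 4 ≡ 0. → (15, 0)
6P: (15, 0) + (12, 9). λ = (9 - 0)/(12 - 15) ≡ 9/16 mod 19. 16⁻¹ ≡ 6 (mod 19) since 16·6 = 96 ≡ 1, so λ ≡ 16.
  x = λ² - 15 - 12 = 256 - 27 ≡ 1; y = λ·(15 - 1) - 0 ≡ 15. → (1, 15)
7P: (1, 15) + (12, 9). λ = (9 - 15)/(12 - 1) ≡ 13/11 mod 19. 11⁻¹ ≡ 7 (mod 19), so λ ≡ 15.
  x = λ² - 1 - 12 = 225 - 13 ≡ 3; y = λ·(1 - 3) - 15 ≡ 12. → (3, 12)
8P: (3, 12) + (12, 9). λ = (9 - 12)/(12 - 3) ≡ 16/9 mod 19. 9⁻¹ ≡ 17 (mod 19), so λ ≡ 6.
  x = λ² - 3 - 12 = 36 - 15 ≡ 2; y = λ·(3 - 2) - 12 ≡ 13. → (2, 13)
9P: (2, 13) + (12, 9). λ = (9 - 13)/(12 - 2) ≡ 15/10 mod 19. 10⁻¹ ≡ 2 (mod 19) since 10·2 = 20 ≡ 1, so λ ≡ 11.
  x = λ² - 2 - 12 = 121 - 14 ≡ 12; y = λ·(2 - 12) - 13 ≡ 10. → (12, 10)
10P: (12, 10) + (12, 9): same x and y₁ ≡ -y₂, so the sum is the point at infinity.
10P = the point at infinity, so the order is 10.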